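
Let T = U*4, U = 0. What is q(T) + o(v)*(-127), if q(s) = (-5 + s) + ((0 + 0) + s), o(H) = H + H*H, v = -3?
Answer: -767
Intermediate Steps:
T = 0 (T = 0*4 = 0)
o(H) = H + H**2
q(s) = -5 + 2*s (q(s) = (-5 + s) + (0 + s) = (-5 + s) + s = -5 + 2*s)
q(T) + o(v)*(-127) = (-5 + 2*0) - 3*(1 - 3)*(-127) = (-5 + 0) - 3*(-2)*(-127) = -5 + 6*(-127) = -5 - 762 = -767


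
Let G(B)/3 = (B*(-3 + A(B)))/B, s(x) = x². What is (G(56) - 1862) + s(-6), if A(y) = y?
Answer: -1667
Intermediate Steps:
G(B) = -9 + 3*B (G(B) = 3*((B*(-3 + B))/B) = 3*(-3 + B) = -9 + 3*B)
(G(56) - 1862) + s(-6) = ((-9 + 3*56) - 1862) + (-6)² = ((-9 + 168) - 1862) + 36 = (159 - 1862) + 36 = -1703 + 36 = -1667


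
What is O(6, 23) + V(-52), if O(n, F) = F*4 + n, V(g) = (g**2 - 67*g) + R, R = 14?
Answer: 6300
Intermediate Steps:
V(g) = 14 + g**2 - 67*g (V(g) = (g**2 - 67*g) + 14 = 14 + g**2 - 67*g)
O(n, F) = n + 4*F (O(n, F) = 4*F + n = n + 4*F)
O(6, 23) + V(-52) = (6 + 4*23) + (14 + (-52)**2 - 67*(-52)) = (6 + 92) + (14 + 2704 + 3484) = 98 + 6202 = 6300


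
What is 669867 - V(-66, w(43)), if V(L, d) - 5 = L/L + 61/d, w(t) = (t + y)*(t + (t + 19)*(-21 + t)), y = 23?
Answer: 62204632121/92862 ≈ 6.6986e+5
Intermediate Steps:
w(t) = (23 + t)*(t + (-21 + t)*(19 + t)) (w(t) = (t + 23)*(t + (t + 19)*(-21 + t)) = (23 + t)*(t + (19 + t)*(-21 + t)) = (23 + t)*(t + (-21 + t)*(19 + t)))
V(L, d) = 6 + 61/d (V(L, d) = 5 + (L/L + 61/d) = 5 + (1 + 61/d) = 6 + 61/d)
669867 - V(-66, w(43)) = 669867 - (6 + 61/(-9177 + 43**3 - 422*43 + 22*43**2)) = 669867 - (6 + 61/(-9177 + 79507 - 18146 + 22*1849)) = 669867 - (6 + 61/(-9177 + 79507 - 18146 + 40678)) = 669867 - (6 + 61/92862) = 669867 - 1*557233/92862 = 669867 - 557233/92862 = 62204632121/92862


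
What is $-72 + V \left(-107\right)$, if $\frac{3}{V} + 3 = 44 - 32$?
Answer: $- \frac{323}{3} \approx -107.67$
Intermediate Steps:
$V = \frac{1}{3}$ ($V = \frac{3}{-3 + \left(44 - 32\right)} = \frac{3}{-3 + 12} = \frac{3}{9} = 3 \cdot \frac{1}{9} = \frac{1}{3} \approx 0.33333$)
$-72 + V \left(-107\right) = -72 + \frac{1}{3} \left(-107\right) = -72 - \frac{107}{3} = - \frac{323}{3}$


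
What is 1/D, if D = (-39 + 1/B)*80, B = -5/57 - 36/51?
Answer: -769/2476800 ≈ -0.00031048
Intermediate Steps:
B = -769/969 (B = -5*1/57 - 36*1/51 = -5/57 - 12/17 = -769/969 ≈ -0.79360)
D = -2476800/769 (D = (-39 + 1/(-769/969))*80 = (-39 - 969/769)*80 = -30960/769*80 = -2476800/769 ≈ -3220.8)
1/D = 1/(-2476800/769) = -769/2476800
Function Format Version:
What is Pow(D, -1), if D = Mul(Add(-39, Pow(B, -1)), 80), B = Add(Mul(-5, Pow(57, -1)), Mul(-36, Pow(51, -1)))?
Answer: Rational(-769, 2476800) ≈ -0.00031048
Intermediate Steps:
B = Rational(-769, 969) (B = Add(Mul(-5, Rational(1, 57)), Mul(-36, Rational(1, 51))) = Add(Rational(-5, 57), Rational(-12, 17)) = Rational(-769, 969) ≈ -0.79360)
D = Rational(-2476800, 769) (D = Mul(Add(-39, Pow(Rational(-769, 969), -1)), 80) = Mul(Add(-39, Rational(-969, 769)), 80) = Mul(Rational(-30960, 769), 80) = Rational(-2476800, 769) ≈ -3220.8)
Pow(D, -1) = Pow(Rational(-2476800, 769), -1) = Rational(-769, 2476800)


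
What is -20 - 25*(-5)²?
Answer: -645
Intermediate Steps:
-20 - 25*(-5)² = -20 - 25*25 = -20 - 625 = -645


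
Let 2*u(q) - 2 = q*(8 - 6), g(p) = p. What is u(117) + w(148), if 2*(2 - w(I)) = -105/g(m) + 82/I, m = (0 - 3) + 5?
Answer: 5401/37 ≈ 145.97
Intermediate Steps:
m = 2 (m = -3 + 5 = 2)
w(I) = 113/4 - 41/I (w(I) = 2 - (-105/2 + 82/I)/2 = 2 + (105/4 - 41/I) = 113/4 - 41/I)
u(q) = 1 + q (u(q) = 1 + (q*(8 - 6))/2 = 1 + (q*2)/2 = 1 + (2*q)/2 = 1 + q)
u(117) + w(148) = (1 + 117) + (113/4 - 41/148) = 118 + (113/4 - 41*1/148) = 118 + (113/4 - 41/148) = 118 + 1035/37 = 5401/37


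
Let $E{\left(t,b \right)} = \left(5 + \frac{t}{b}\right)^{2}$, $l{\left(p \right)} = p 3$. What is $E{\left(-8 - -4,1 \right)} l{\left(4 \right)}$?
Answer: $12$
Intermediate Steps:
$l{\left(p \right)} = 3 p$
$E{\left(-8 - -4,1 \right)} l{\left(4 \right)} = 1^{-2} \left(\left(-8 - -4\right) + 5 \cdot 1\right)^{2} \cdot 3 \cdot 4 = 1 \left(\left(-8 + 4\right) + 5\right)^{2} \cdot 12 = 1 \left(-4 + 5\right)^{2} \cdot 12 = 1 \cdot 1^{2} \cdot 12 = 1 \cdot 1 \cdot 12 = 1 \cdot 12 = 12$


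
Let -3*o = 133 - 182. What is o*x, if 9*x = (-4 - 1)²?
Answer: 1225/27 ≈ 45.370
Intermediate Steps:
o = 49/3 (o = -(133 - 182)/3 = -⅓*(-49) = 49/3 ≈ 16.333)
x = 25/9 (x = (-4 - 1)²/9 = (⅑)*(-5)² = (⅑)*25 = 25/9 ≈ 2.7778)
o*x = (49/3)*(25/9) = 1225/27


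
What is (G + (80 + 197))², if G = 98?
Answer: 140625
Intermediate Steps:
(G + (80 + 197))² = (98 + (80 + 197))² = (98 + 277)² = 375² = 140625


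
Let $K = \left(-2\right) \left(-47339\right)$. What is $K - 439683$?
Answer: $-345005$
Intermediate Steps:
$K = 94678$
$K - 439683 = 94678 - 439683 = -345005$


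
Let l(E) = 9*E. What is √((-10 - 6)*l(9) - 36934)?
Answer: I*√38230 ≈ 195.52*I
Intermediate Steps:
√((-10 - 6)*l(9) - 36934) = √((-10 - 6)*(9*9) - 36934) = √(-16*81 - 36934) = √(-1296 - 36934) = √(-38230) = I*√38230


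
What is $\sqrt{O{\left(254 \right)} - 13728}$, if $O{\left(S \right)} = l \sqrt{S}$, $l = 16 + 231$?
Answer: $\sqrt{-13728 + 247 \sqrt{254}} \approx 98.952 i$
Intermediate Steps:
$l = 247$
$O{\left(S \right)} = 247 \sqrt{S}$
$\sqrt{O{\left(254 \right)} - 13728} = \sqrt{247 \sqrt{254} - 13728} = \sqrt{-13728 + 247 \sqrt{254}}$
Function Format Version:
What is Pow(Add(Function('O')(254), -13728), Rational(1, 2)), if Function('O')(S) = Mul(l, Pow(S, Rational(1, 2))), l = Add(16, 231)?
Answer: Pow(Add(-13728, Mul(247, Pow(254, Rational(1, 2)))), Rational(1, 2)) ≈ Mul(98.952, I)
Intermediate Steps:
l = 247
Function('O')(S) = Mul(247, Pow(S, Rational(1, 2)))
Pow(Add(Function('O')(254), -13728), Rational(1, 2)) = Pow(Add(Mul(247, Pow(254, Rational(1, 2))), -13728), Rational(1, 2)) = Pow(Add(-13728, Mul(247, Pow(254, Rational(1, 2)))), Rational(1, 2))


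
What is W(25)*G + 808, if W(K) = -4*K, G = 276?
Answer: -26792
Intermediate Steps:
W(25)*G + 808 = -4*25*276 + 808 = -100*276 + 808 = -27600 + 808 = -26792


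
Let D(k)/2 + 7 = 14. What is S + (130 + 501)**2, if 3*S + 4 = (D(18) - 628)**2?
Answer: 523825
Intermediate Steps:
D(k) = 14 (D(k) = -14 + 2*14 = -14 + 28 = 14)
S = 125664 (S = -4/3 + (14 - 628)**2/3 = -4/3 + (1/3)*(-614)**2 = -4/3 + (1/3)*376996 = -4/3 + 376996/3 = 125664)
S + (130 + 501)**2 = 125664 + (130 + 501)**2 = 125664 + 631**2 = 125664 + 398161 = 523825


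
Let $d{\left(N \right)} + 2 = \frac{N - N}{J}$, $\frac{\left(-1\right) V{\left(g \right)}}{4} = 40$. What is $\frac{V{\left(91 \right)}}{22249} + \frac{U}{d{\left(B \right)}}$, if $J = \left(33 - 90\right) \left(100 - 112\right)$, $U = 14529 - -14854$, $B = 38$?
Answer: $- \frac{653742687}{44498} \approx -14692.0$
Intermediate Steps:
$V{\left(g \right)} = -160$ ($V{\left(g \right)} = \left(-4\right) 40 = -160$)
$U = 29383$ ($U = 14529 + 14854 = 29383$)
$J = 684$ ($J = \left(-57\right) \left(-12\right) = 684$)
$d{\left(N \right)} = -2$ ($d{\left(N \right)} = -2 + \frac{N - N}{684} = -2 + 0 \cdot \frac{1}{684} = -2 + 0 = -2$)
$\frac{V{\left(91 \right)}}{22249} + \frac{U}{d{\left(B \right)}} = - \frac{160}{22249} + \frac{29383}{-2} = \left(-160\right) \frac{1}{22249} + 29383 \left(- \frac{1}{2}\right) = - \frac{160}{22249} - \frac{29383}{2} = - \frac{653742687}{44498}$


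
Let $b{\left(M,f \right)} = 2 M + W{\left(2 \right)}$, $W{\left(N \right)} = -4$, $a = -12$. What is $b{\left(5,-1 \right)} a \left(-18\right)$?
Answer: $1296$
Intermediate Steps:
$b{\left(M,f \right)} = -4 + 2 M$ ($b{\left(M,f \right)} = 2 M - 4 = -4 + 2 M$)
$b{\left(5,-1 \right)} a \left(-18\right) = \left(-4 + 2 \cdot 5\right) \left(-12\right) \left(-18\right) = \left(-4 + 10\right) \left(-12\right) \left(-18\right) = 6 \left(-12\right) \left(-18\right) = \left(-72\right) \left(-18\right) = 1296$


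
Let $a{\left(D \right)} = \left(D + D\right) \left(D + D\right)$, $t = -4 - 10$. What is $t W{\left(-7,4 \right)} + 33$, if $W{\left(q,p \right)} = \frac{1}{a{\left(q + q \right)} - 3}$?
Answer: $\frac{25759}{781} \approx 32.982$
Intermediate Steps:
$t = -14$ ($t = -4 - 10 = -14$)
$a{\left(D \right)} = 4 D^{2}$ ($a{\left(D \right)} = 2 D 2 D = 4 D^{2}$)
$W{\left(q,p \right)} = \frac{1}{-3 + 16 q^{2}}$ ($W{\left(q,p \right)} = \frac{1}{4 \left(q + q\right)^{2} - 3} = \frac{1}{4 \left(2 q\right)^{2} - 3} = \frac{1}{4 \cdot 4 q^{2} - 3} = \frac{1}{16 q^{2} - 3} = \frac{1}{-3 + 16 q^{2}}$)
$t W{\left(-7,4 \right)} + 33 = - \frac{14}{-3 + 16 \left(-7\right)^{2}} + 33 = - \frac{14}{-3 + 16 \cdot 49} + 33 = - \frac{14}{-3 + 784} + 33 = - \frac{14}{781} + 33 = \frac{25759}{781}$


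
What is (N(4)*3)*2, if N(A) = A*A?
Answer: 96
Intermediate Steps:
N(A) = A**2
(N(4)*3)*2 = (4**2*3)*2 = (16*3)*2 = 48*2 = 96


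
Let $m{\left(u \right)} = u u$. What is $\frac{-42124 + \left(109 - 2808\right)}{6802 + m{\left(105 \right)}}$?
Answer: $- \frac{44823}{17827} \approx -2.5143$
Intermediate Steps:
$m{\left(u \right)} = u^{2}$
$\frac{-42124 + \left(109 - 2808\right)}{6802 + m{\left(105 \right)}} = \frac{-42124 + \left(109 - 2808\right)}{6802 + 105^{2}} = \frac{-42124 + \left(109 - 2808\right)}{6802 + 11025} = \frac{-42124 - 2699}{17827} = \left(-44823\right) \frac{1}{17827} = - \frac{44823}{17827}$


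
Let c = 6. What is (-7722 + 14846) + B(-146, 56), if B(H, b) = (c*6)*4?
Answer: 7268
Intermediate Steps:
B(H, b) = 144 (B(H, b) = (6*6)*4 = 36*4 = 144)
(-7722 + 14846) + B(-146, 56) = (-7722 + 14846) + 144 = 7124 + 144 = 7268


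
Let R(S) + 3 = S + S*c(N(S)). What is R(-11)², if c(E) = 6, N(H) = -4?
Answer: 6400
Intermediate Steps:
R(S) = -3 + 7*S (R(S) = -3 + (S + S*6) = -3 + (S + 6*S) = -3 + 7*S)
R(-11)² = (-3 + 7*(-11))² = (-3 - 77)² = (-80)² = 6400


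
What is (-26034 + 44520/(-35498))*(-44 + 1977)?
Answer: -893238770358/17749 ≈ -5.0326e+7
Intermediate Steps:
(-26034 + 44520/(-35498))*(-44 + 1977) = (-26034 + 44520*(-1/35498))*1933 = (-26034 - 22260/17749)*1933 = -462099726/17749*1933 = -893238770358/17749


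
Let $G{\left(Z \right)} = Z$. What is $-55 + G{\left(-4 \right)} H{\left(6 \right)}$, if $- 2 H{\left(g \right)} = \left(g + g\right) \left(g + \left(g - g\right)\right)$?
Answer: $89$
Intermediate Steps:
$H{\left(g \right)} = - g^{2}$ ($H{\left(g \right)} = - \frac{\left(g + g\right) \left(g + \left(g - g\right)\right)}{2} = - \frac{2 g \left(g + 0\right)}{2} = - \frac{2 g g}{2} = - \frac{2 g^{2}}{2} = - g^{2}$)
$-55 + G{\left(-4 \right)} H{\left(6 \right)} = -55 - 4 \left(- 6^{2}\right) = -55 - 4 \left(\left(-1\right) 36\right) = -55 - -144 = -55 + 144 = 89$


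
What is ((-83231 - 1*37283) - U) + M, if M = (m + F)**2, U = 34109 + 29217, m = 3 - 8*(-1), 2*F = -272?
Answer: -168215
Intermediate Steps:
F = -136 (F = (1/2)*(-272) = -136)
m = 11 (m = 3 + 8 = 11)
U = 63326
M = 15625 (M = (11 - 136)**2 = (-125)**2 = 15625)
((-83231 - 1*37283) - U) + M = ((-83231 - 1*37283) - 1*63326) + 15625 = ((-83231 - 37283) - 63326) + 15625 = (-120514 - 63326) + 15625 = -183840 + 15625 = -168215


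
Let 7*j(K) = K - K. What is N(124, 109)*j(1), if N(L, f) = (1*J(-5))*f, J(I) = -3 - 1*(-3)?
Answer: 0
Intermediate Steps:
J(I) = 0 (J(I) = -3 + 3 = 0)
N(L, f) = 0 (N(L, f) = (1*0)*f = 0*f = 0)
j(K) = 0 (j(K) = (K - K)/7 = (⅐)*0 = 0)
N(124, 109)*j(1) = 0*0 = 0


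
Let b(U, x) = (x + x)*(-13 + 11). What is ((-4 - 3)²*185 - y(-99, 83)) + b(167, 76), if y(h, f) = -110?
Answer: 8871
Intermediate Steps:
b(U, x) = -4*x (b(U, x) = (2*x)*(-2) = -4*x)
((-4 - 3)²*185 - y(-99, 83)) + b(167, 76) = ((-4 - 3)²*185 - 1*(-110)) - 4*76 = ((-7)²*185 + 110) - 304 = (49*185 + 110) - 304 = (9065 + 110) - 304 = 9175 - 304 = 8871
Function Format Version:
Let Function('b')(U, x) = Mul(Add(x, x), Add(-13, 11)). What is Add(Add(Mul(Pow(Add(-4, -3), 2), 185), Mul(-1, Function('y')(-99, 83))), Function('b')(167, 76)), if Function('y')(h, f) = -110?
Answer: 8871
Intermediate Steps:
Function('b')(U, x) = Mul(-4, x) (Function('b')(U, x) = Mul(Mul(2, x), -2) = Mul(-4, x))
Add(Add(Mul(Pow(Add(-4, -3), 2), 185), Mul(-1, Function('y')(-99, 83))), Function('b')(167, 76)) = Add(Add(Mul(Pow(Add(-4, -3), 2), 185), Mul(-1, -110)), Mul(-4, 76)) = Add(Add(Mul(Pow(-7, 2), 185), 110), -304) = Add(Add(Mul(49, 185), 110), -304) = Add(Add(9065, 110), -304) = Add(9175, -304) = 8871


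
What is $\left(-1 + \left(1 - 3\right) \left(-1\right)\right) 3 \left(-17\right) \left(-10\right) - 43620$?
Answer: $-43110$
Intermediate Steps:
$\left(-1 + \left(1 - 3\right) \left(-1\right)\right) 3 \left(-17\right) \left(-10\right) - 43620 = \left(-1 - -2\right) 3 \left(-17\right) \left(-10\right) - 43620 = \left(-1 + 2\right) 3 \left(-17\right) \left(-10\right) - 43620 = 1 \cdot 3 \left(-17\right) \left(-10\right) - 43620 = 3 \left(-17\right) \left(-10\right) - 43620 = \left(-51\right) \left(-10\right) - 43620 = 510 - 43620 = -43110$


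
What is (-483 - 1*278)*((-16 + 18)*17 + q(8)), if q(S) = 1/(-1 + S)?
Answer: -181879/7 ≈ -25983.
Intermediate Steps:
(-483 - 1*278)*((-16 + 18)*17 + q(8)) = (-483 - 1*278)*((-16 + 18)*17 + 1/(-1 + 8)) = (-483 - 278)*(2*17 + 1/7) = -761*(34 + ⅐) = -761*239/7 = -181879/7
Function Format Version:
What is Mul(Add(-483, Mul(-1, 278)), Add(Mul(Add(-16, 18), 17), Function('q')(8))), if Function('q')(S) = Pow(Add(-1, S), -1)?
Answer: Rational(-181879, 7) ≈ -25983.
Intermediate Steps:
Mul(Add(-483, Mul(-1, 278)), Add(Mul(Add(-16, 18), 17), Function('q')(8))) = Mul(Add(-483, Mul(-1, 278)), Add(Mul(Add(-16, 18), 17), Pow(Add(-1, 8), -1))) = Mul(Add(-483, -278), Add(Mul(2, 17), Pow(7, -1))) = Mul(-761, Add(34, Rational(1, 7))) = Mul(-761, Rational(239, 7)) = Rational(-181879, 7)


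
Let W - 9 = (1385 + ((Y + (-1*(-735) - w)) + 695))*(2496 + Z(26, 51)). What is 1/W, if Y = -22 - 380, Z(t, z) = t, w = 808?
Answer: 1/4047819 ≈ 2.4705e-7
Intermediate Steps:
Y = -402
W = 4047819 (W = 9 + (1385 + ((-402 + (-1*(-735) - 1*808)) + 695))*(2496 + 26) = 9 + (1385 + ((-402 + (735 - 808)) + 695))*2522 = 9 + (1385 + ((-402 - 73) + 695))*2522 = 9 + (1385 + (-475 + 695))*2522 = 9 + (1385 + 220)*2522 = 9 + 1605*2522 = 9 + 4047810 = 4047819)
1/W = 1/4047819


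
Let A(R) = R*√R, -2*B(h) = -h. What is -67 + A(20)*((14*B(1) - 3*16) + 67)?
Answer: -67 + 1040*√5 ≈ 2258.5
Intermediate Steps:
B(h) = h/2 (B(h) = -(-1)*h/2 = h/2)
A(R) = R^(3/2)
-67 + A(20)*((14*B(1) - 3*16) + 67) = -67 + 20^(3/2)*((14*((½)*1) - 3*16) + 67) = -67 + (40*√5)*((14*(½) - 48) + 67) = -67 + (40*√5)*((7 - 48) + 67) = -67 + (40*√5)*(-41 + 67) = -67 + (40*√5)*26 = -67 + 1040*√5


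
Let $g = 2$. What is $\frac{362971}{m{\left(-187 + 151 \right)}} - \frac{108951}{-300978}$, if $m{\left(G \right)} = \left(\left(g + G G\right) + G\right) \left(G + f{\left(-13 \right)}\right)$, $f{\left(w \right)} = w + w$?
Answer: $- \frac{729866113}{170650164} \approx -4.277$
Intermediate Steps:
$f{\left(w \right)} = 2 w$
$m{\left(G \right)} = \left(-26 + G\right) \left(2 + G + G^{2}\right)$ ($m{\left(G \right)} = \left(\left(2 + G G\right) + G\right) \left(G + 2 \left(-13\right)\right) = \left(\left(2 + G^{2}\right) + G\right) \left(G - 26\right) = \left(2 + G + G^{2}\right) \left(-26 + G\right) = \left(-26 + G\right) \left(2 + G + G^{2}\right)$)
$\frac{362971}{m{\left(-187 + 151 \right)}} - \frac{108951}{-300978} = \frac{362971}{-52 + \left(-187 + 151\right)^{3} - 25 \left(-187 + 151\right)^{2} - 24 \left(-187 + 151\right)} - \frac{108951}{-300978} = \frac{362971}{-52 + \left(-36\right)^{3} - 25 \left(-36\right)^{2} - -864} - - \frac{1579}{4362} = \frac{362971}{-52 - 46656 - 32400 + 864} + \frac{1579}{4362} = \frac{362971}{-78244} + \frac{1579}{4362} = 362971 \left(- \frac{1}{78244}\right) + \frac{1579}{4362} = - \frac{362971}{78244} + \frac{1579}{4362} = - \frac{729866113}{170650164}$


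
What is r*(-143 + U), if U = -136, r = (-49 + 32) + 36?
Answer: -5301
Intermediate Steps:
r = 19 (r = -17 + 36 = 19)
r*(-143 + U) = 19*(-143 - 136) = 19*(-279) = -5301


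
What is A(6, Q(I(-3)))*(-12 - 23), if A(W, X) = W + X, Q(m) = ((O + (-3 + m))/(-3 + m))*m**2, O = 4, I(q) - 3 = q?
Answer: -210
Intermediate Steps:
I(q) = 3 + q
Q(m) = m**2*(1 + m)/(-3 + m) (Q(m) = ((4 + (-3 + m))/(-3 + m))*m**2 = ((1 + m)/(-3 + m))*m**2 = m**2*(1 + m)/(-3 + m))
A(6, Q(I(-3)))*(-12 - 23) = (6 + (3 - 3)**2*(1 + (3 - 3))/(-3 + (3 - 3)))*(-12 - 23) = (6 + 0**2*(1 + 0)/(-3 + 0))*(-35) = (6 + 0*1/(-3))*(-35) = (6 + 0*(-1/3)*1)*(-35) = (6 + 0)*(-35) = 6*(-35) = -210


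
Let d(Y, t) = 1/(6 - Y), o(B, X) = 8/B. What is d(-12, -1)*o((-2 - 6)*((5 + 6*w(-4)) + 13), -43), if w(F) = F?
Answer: 1/108 ≈ 0.0092593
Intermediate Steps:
d(-12, -1)*o((-2 - 6)*((5 + 6*w(-4)) + 13), -43) = (-1/(-6 - 12))*(8/(((-2 - 6)*((5 + 6*(-4)) + 13)))) = (-1/(-18))*(8/((-8*((5 - 24) + 13)))) = (-1*(-1/18))*(8/((-8*(-19 + 13)))) = (8/((-8*(-6))))/18 = (8/48)/18 = (8*(1/48))/18 = (1/18)*(⅙) = 1/108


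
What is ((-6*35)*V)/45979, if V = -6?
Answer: 1260/45979 ≈ 0.027404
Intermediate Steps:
((-6*35)*V)/45979 = (-6*35*(-6))/45979 = -210*(-6)*(1/45979) = 1260*(1/45979) = 1260/45979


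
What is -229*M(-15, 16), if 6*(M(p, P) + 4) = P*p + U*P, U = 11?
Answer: 10076/3 ≈ 3358.7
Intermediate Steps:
M(p, P) = -4 + 11*P/6 + P*p/6 (M(p, P) = -4 + (P*p + 11*P)/6 = -4 + (11*P + P*p)/6 = -4 + (11*P/6 + P*p/6) = -4 + 11*P/6 + P*p/6)
-229*M(-15, 16) = -229*(-4 + (11/6)*16 + (⅙)*16*(-15)) = -229*(-4 + 88/3 - 40) = -229*(-44/3) = 10076/3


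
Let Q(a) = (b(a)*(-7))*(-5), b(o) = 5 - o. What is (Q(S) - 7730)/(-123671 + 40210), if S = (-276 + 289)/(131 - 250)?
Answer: 128370/1418837 ≈ 0.090476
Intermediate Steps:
S = -13/119 (S = 13/(-119) = 13*(-1/119) = -13/119 ≈ -0.10924)
Q(a) = 175 - 35*a (Q(a) = ((5 - a)*(-7))*(-5) = (-35 + 7*a)*(-5) = 175 - 35*a)
(Q(S) - 7730)/(-123671 + 40210) = ((175 - 35*(-13/119)) - 7730)/(-123671 + 40210) = ((175 + 65/17) - 7730)/(-83461) = (3040/17 - 7730)*(-1/83461) = -128370/17*(-1/83461) = 128370/1418837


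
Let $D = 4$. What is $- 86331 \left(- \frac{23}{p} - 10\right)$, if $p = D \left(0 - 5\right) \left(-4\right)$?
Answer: $\frac{71050413}{80} \approx 8.8813 \cdot 10^{5}$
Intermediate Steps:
$p = 80$ ($p = 4 \left(0 - 5\right) \left(-4\right) = 4 \left(-5\right) \left(-4\right) = \left(-20\right) \left(-4\right) = 80$)
$- 86331 \left(- \frac{23}{p} - 10\right) = - 86331 \left(- \frac{23}{80} - 10\right) = \left(-86331\right) \left(- \frac{823}{80}\right) = \frac{71050413}{80}$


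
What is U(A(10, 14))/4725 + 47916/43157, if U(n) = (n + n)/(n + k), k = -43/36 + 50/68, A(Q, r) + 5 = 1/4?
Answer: 40112444311/36115935450 ≈ 1.1107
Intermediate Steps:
A(Q, r) = -19/4 (A(Q, r) = -5 + 1/4 = -5 + ¼ = -19/4)
k = -281/612 (k = -43*1/36 + 50*(1/68) = -43/36 + 25/34 = -281/612 ≈ -0.45915)
U(n) = 2*n/(-281/612 + n) (U(n) = (n + n)/(n - 281/612) = (2*n)/(-281/612 + n) = 2*n/(-281/612 + n))
U(A(10, 14))/4725 + 47916/43157 = (1224*(-19/4)/(-281 + 612*(-19/4)))/4725 + 47916/43157 = (1224*(-19/4)/(-281 - 2907))*(1/4725) + 47916*(1/43157) = (1224*(-19/4)/(-3188))*(1/4725) + 47916/43157 = (1224*(-19/4)*(-1/3188))*(1/4725) + 47916/43157 = (2907/1594)*(1/4725) + 47916/43157 = 323/836850 + 47916/43157 = 40112444311/36115935450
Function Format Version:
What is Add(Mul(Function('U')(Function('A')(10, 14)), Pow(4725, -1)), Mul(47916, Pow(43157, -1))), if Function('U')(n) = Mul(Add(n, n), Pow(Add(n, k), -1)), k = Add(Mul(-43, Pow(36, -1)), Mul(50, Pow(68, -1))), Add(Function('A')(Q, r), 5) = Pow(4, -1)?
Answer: Rational(40112444311, 36115935450) ≈ 1.1107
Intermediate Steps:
Function('A')(Q, r) = Rational(-19, 4) (Function('A')(Q, r) = Add(-5, Pow(4, -1)) = Add(-5, Rational(1, 4)) = Rational(-19, 4))
k = Rational(-281, 612) (k = Add(Mul(-43, Rational(1, 36)), Mul(50, Rational(1, 68))) = Add(Rational(-43, 36), Rational(25, 34)) = Rational(-281, 612) ≈ -0.45915)
Function('U')(n) = Mul(2, n, Pow(Add(Rational(-281, 612), n), -1)) (Function('U')(n) = Mul(Add(n, n), Pow(Add(n, Rational(-281, 612)), -1)) = Mul(Mul(2, n), Pow(Add(Rational(-281, 612), n), -1)) = Mul(2, n, Pow(Add(Rational(-281, 612), n), -1)))
Add(Mul(Function('U')(Function('A')(10, 14)), Pow(4725, -1)), Mul(47916, Pow(43157, -1))) = Add(Mul(Mul(1224, Rational(-19, 4), Pow(Add(-281, Mul(612, Rational(-19, 4))), -1)), Pow(4725, -1)), Mul(47916, Pow(43157, -1))) = Add(Mul(Mul(1224, Rational(-19, 4), Pow(Add(-281, -2907), -1)), Rational(1, 4725)), Mul(47916, Rational(1, 43157))) = Add(Mul(Mul(1224, Rational(-19, 4), Pow(-3188, -1)), Rational(1, 4725)), Rational(47916, 43157)) = Add(Mul(Mul(1224, Rational(-19, 4), Rational(-1, 3188)), Rational(1, 4725)), Rational(47916, 43157)) = Add(Mul(Rational(2907, 1594), Rational(1, 4725)), Rational(47916, 43157)) = Add(Rational(323, 836850), Rational(47916, 43157)) = Rational(40112444311, 36115935450)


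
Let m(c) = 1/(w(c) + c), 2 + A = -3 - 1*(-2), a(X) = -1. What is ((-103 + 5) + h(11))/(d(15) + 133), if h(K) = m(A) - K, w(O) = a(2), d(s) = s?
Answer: -437/592 ≈ -0.73818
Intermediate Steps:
w(O) = -1
A = -3 (A = -2 + (-3 - 1*(-2)) = -2 + (-3 + 2) = -2 - 1 = -3)
m(c) = 1/(-1 + c)
h(K) = -¼ - K (h(K) = 1/(-1 - 3) - K = 1/(-4) - K = -¼ - K)
((-103 + 5) + h(11))/(d(15) + 133) = ((-103 + 5) + (-¼ - 1*11))/(15 + 133) = (-98 + (-¼ - 11))/148 = (-98 - 45/4)*(1/148) = -437/4*1/148 = -437/592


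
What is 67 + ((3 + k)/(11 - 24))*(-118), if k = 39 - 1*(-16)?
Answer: 7715/13 ≈ 593.46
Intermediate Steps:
k = 55 (k = 39 + 16 = 55)
67 + ((3 + k)/(11 - 24))*(-118) = 67 + ((3 + 55)/(11 - 24))*(-118) = 67 + (58/(-13))*(-118) = 67 + (58*(-1/13))*(-118) = 67 - 58/13*(-118) = 67 + 6844/13 = 7715/13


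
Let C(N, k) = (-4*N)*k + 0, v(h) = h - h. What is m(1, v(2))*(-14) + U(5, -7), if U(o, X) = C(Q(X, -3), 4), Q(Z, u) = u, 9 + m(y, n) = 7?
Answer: 76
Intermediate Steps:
v(h) = 0
m(y, n) = -2 (m(y, n) = -9 + 7 = -2)
C(N, k) = -4*N*k (C(N, k) = -4*N*k + 0 = -4*N*k)
U(o, X) = 48 (U(o, X) = -4*(-3)*4 = 48)
m(1, v(2))*(-14) + U(5, -7) = -2*(-14) + 48 = 28 + 48 = 76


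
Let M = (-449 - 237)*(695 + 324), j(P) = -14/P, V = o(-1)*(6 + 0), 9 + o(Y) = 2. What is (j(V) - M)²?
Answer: 4397840992609/9 ≈ 4.8865e+11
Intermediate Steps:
o(Y) = -7 (o(Y) = -9 + 2 = -7)
V = -42 (V = -7*(6 + 0) = -7*6 = -42)
M = -699034 (M = -686*1019 = -699034)
(j(V) - M)² = (-14/(-42) - 1*(-699034))² = (-14*(-1/42) + 699034)² = (⅓ + 699034)² = (2097103/3)² = 4397840992609/9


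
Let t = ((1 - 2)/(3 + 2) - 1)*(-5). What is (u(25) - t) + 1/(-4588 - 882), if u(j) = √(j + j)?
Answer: -32821/5470 + 5*√2 ≈ 1.0709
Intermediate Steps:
u(j) = √2*√j (u(j) = √(2*j) = √2*√j)
t = 6 (t = (-1/5 - 1)*(-5) = (-1*⅕ - 1)*(-5) = (-⅕ - 1)*(-5) = -6/5*(-5) = 6)
(u(25) - t) + 1/(-4588 - 882) = (√2*√25 - 6) + 1/(-4588 - 882) = (√2*5 - 1*6) + 1/(-5470) = (5*√2 - 6) - 1/5470 = (-6 + 5*√2) - 1/5470 = -32821/5470 + 5*√2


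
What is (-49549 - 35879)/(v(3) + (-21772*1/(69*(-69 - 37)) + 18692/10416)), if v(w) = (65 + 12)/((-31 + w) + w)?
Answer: -6779301253200/134216623 ≈ -50510.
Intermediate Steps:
v(w) = 77/(-31 + 2*w)
(-49549 - 35879)/(v(3) + (-21772*1/(69*(-69 - 37)) + 18692/10416)) = (-49549 - 35879)/(77/(-31 + 2*3) + (-21772*1/(69*(-69 - 37)) + 18692/10416)) = -85428/(77/(-31 + 6) + (-21772/(69*(-106)) + 18692*(1/10416))) = -85428/(77/(-25) + (-21772/(-7314) + 4673/2604)) = -85428/(77*(-1/25) + (-21772*(-1/7314) + 4673/2604)) = -85428/(-77/25 + (10886/3657 + 4673/2604)) = -85428/(-77/25 + 15145435/3174276) = -85428/134216623/79356900 = -85428*79356900/134216623 = -6779301253200/134216623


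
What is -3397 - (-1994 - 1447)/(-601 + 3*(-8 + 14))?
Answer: -1983892/583 ≈ -3402.9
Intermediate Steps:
-3397 - (-1994 - 1447)/(-601 + 3*(-8 + 14)) = -3397 - (-3441)/(-601 + 3*6) = -3397 - (-3441)/(-601 + 18) = -3397 - (-3441)/(-583) = -3397 - (-3441)*(-1)/583 = -3397 - 1*3441/583 = -3397 - 3441/583 = -1983892/583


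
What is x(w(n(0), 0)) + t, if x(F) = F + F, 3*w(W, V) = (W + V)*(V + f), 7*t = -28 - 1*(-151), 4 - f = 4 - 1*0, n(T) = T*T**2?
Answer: 123/7 ≈ 17.571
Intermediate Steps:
n(T) = T**3
f = 0 (f = 4 - (4 - 1*0) = 4 - (4 + 0) = 4 - 1*4 = 4 - 4 = 0)
t = 123/7 (t = (-28 - 1*(-151))/7 = (-28 + 151)/7 = (1/7)*123 = 123/7 ≈ 17.571)
w(W, V) = V*(V + W)/3 (w(W, V) = ((W + V)*(V + 0))/3 = ((V + W)*V)/3 = (V*(V + W))/3 = V*(V + W)/3)
x(F) = 2*F
x(w(n(0), 0)) + t = 2*((1/3)*0*(0 + 0**3)) + 123/7 = 2*((1/3)*0*(0 + 0)) + 123/7 = 2*((1/3)*0*0) + 123/7 = 2*0 + 123/7 = 0 + 123/7 = 123/7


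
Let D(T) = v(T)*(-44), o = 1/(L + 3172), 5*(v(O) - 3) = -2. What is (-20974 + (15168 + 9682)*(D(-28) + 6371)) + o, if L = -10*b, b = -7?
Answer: 503986847713/3242 ≈ 1.5546e+8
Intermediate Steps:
v(O) = 13/5 (v(O) = 3 + (1/5)*(-2) = 3 - 2/5 = 13/5)
L = 70 (L = -10*(-7) = 70)
o = 1/3242 (o = 1/(70 + 3172) = 1/3242 ≈ 0.00030845)
D(T) = -572/5 (D(T) = (13/5)*(-44) = -572/5)
(-20974 + (15168 + 9682)*(D(-28) + 6371)) + o = (-20974 + (15168 + 9682)*(-572/5 + 6371)) + 1/3242 = (-20974 + 24850*(31283/5)) + 1/3242 = (-20974 + 155476510) + 1/3242 = 155455536 + 1/3242 = 503986847713/3242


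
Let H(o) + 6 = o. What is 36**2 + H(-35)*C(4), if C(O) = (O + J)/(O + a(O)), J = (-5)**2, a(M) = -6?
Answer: 3781/2 ≈ 1890.5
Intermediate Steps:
J = 25
C(O) = (25 + O)/(-6 + O) (C(O) = (O + 25)/(O - 6) = (25 + O)/(-6 + O))
H(o) = -6 + o
36**2 + H(-35)*C(4) = 36**2 + (-6 - 35)*((25 + 4)/(-6 + 4)) = 1296 - 41*29/(-2) = 1296 - (-41)*29/2 = 1296 - 41*(-29/2) = 1296 + 1189/2 = 3781/2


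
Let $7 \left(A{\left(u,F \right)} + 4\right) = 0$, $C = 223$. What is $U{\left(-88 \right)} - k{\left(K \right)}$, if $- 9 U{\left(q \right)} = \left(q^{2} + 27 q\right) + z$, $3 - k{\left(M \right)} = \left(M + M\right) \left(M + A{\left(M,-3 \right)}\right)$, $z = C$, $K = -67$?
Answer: $\frac{80008}{9} \approx 8889.8$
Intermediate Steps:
$z = 223$
$A{\left(u,F \right)} = -4$ ($A{\left(u,F \right)} = -4 + \frac{1}{7} \cdot 0 = -4 + 0 = -4$)
$k{\left(M \right)} = 3 - 2 M \left(-4 + M\right)$ ($k{\left(M \right)} = 3 - \left(M + M\right) \left(M - 4\right) = 3 - 2 M \left(-4 + M\right)$)
$U{\left(q \right)} = - \frac{223}{9} - 3 q - \frac{q^{2}}{9}$ ($U{\left(q \right)} = - \frac{\left(q^{2} + 27 q\right) + 223}{9} = - \frac{223 + q^{2} + 27 q}{9} = - \frac{223}{9} - 3 q - \frac{q^{2}}{9}$)
$U{\left(-88 \right)} - k{\left(K \right)} = \left(- \frac{223}{9} - -264 - \frac{\left(-88\right)^{2}}{9}\right) - \left(3 - 2 \left(-67\right)^{2} + 8 \left(-67\right)\right) = \left(- \frac{223}{9} + 264 - \frac{7744}{9}\right) - \left(3 - 8978 - 536\right) = - \frac{5591}{9} - -9511 = - \frac{5591}{9} + 9511 = \frac{80008}{9}$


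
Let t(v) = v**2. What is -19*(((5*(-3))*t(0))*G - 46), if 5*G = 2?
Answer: 874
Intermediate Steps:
G = 2/5 (G = (1/5)*2 = 2/5 ≈ 0.40000)
-19*(((5*(-3))*t(0))*G - 46) = -19*(((5*(-3))*0**2)*(2/5) - 46) = -19*(-15*0*(2/5) - 46) = -19*(0*(2/5) - 46) = -19*(0 - 46) = -19*(-46) = 874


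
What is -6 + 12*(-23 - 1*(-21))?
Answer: -30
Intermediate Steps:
-6 + 12*(-23 - 1*(-21)) = -6 + 12*(-23 + 21) = -6 + 12*(-2) = -6 - 24 = -30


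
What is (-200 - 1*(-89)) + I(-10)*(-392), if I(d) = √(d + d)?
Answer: -111 - 784*I*√5 ≈ -111.0 - 1753.1*I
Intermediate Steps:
I(d) = √2*√d (I(d) = √(2*d) = √2*√d)
(-200 - 1*(-89)) + I(-10)*(-392) = (-200 - 1*(-89)) + (√2*√(-10))*(-392) = (-200 + 89) + (√2*(I*√10))*(-392) = -111 + (2*I*√5)*(-392) = -111 - 784*I*√5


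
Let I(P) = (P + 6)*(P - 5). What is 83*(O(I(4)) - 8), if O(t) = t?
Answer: -1494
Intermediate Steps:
I(P) = (-5 + P)*(6 + P) (I(P) = (6 + P)*(-5 + P) = (-5 + P)*(6 + P))
83*(O(I(4)) - 8) = 83*((-30 + 4 + 4**2) - 8) = 83*((-30 + 4 + 16) - 8) = 83*(-10 - 8) = 83*(-18) = -1494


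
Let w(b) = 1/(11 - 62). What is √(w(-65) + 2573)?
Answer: 7*√136578/51 ≈ 50.725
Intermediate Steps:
w(b) = -1/51 (w(b) = 1/(-51) = -1/51)
√(w(-65) + 2573) = √(-1/51 + 2573) = √(131222/51) = 7*√136578/51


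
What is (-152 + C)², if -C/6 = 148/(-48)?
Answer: 71289/4 ≈ 17822.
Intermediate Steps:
C = 37/2 (C = -888/(-48) = -888*(-1)/48 = -6*(-37/12) = 37/2 ≈ 18.500)
(-152 + C)² = (-152 + 37/2)² = (-267/2)² = 71289/4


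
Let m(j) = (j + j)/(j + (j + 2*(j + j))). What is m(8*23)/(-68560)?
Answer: -1/205680 ≈ -4.8619e-6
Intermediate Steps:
m(j) = ⅓ (m(j) = (2*j)/(j + (j + 2*(2*j))) = (2*j)/(j + (j + 4*j)) = (2*j)/(j + 5*j) = (2*j)/((6*j)) = (2*j)*(1/(6*j)) = ⅓)
m(8*23)/(-68560) = (⅓)/(-68560) = (⅓)*(-1/68560) = -1/205680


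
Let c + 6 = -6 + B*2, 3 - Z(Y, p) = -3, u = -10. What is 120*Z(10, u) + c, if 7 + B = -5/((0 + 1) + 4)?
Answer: 692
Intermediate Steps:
Z(Y, p) = 6 (Z(Y, p) = 3 - 1*(-3) = 3 + 3 = 6)
B = -8 (B = -7 - 5/((0 + 1) + 4) = -7 - 5/(1 + 4) = -7 - 5/5 = -7 - 5*⅕ = -7 - 1 = -8)
c = -28 (c = -6 + (-6 - 8*2) = -6 + (-6 - 16) = -6 - 22 = -28)
120*Z(10, u) + c = 120*6 - 28 = 720 - 28 = 692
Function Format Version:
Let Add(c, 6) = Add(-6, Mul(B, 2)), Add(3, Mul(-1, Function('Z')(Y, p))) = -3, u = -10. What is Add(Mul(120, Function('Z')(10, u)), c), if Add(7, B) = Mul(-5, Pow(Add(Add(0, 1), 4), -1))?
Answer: 692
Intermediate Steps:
Function('Z')(Y, p) = 6 (Function('Z')(Y, p) = Add(3, Mul(-1, -3)) = Add(3, 3) = 6)
B = -8 (B = Add(-7, Mul(-5, Pow(Add(Add(0, 1), 4), -1))) = Add(-7, Mul(-5, Pow(Add(1, 4), -1))) = Add(-7, Mul(-5, Pow(5, -1))) = Add(-7, Mul(-5, Rational(1, 5))) = Add(-7, -1) = -8)
c = -28 (c = Add(-6, Add(-6, Mul(-8, 2))) = Add(-6, Add(-6, -16)) = Add(-6, -22) = -28)
Add(Mul(120, Function('Z')(10, u)), c) = Add(Mul(120, 6), -28) = Add(720, -28) = 692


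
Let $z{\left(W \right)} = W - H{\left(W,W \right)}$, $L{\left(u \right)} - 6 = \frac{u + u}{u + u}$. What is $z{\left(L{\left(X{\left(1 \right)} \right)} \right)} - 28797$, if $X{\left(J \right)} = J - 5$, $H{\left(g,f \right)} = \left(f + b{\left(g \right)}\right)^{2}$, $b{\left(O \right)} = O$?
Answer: $-28986$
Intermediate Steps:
$H{\left(g,f \right)} = \left(f + g\right)^{2}$
$X{\left(J \right)} = -5 + J$ ($X{\left(J \right)} = J - 5 = -5 + J$)
$L{\left(u \right)} = 7$ ($L{\left(u \right)} = 6 + \frac{u + u}{u + u} = 6 + \frac{2 u}{2 u} = 6 + 2 u \frac{1}{2 u} = 6 + 1 = 7$)
$z{\left(W \right)} = W - 4 W^{2}$ ($z{\left(W \right)} = W - \left(W + W\right)^{2} = W - \left(2 W\right)^{2} = W - 4 W^{2}$)
$z{\left(L{\left(X{\left(1 \right)} \right)} \right)} - 28797 = 7 \left(1 - 28\right) - 28797 = 7 \left(-27\right) - 28797 = -189 - 28797 = -28986$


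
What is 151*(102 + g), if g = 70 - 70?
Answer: 15402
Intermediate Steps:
g = 0
151*(102 + g) = 151*(102 + 0) = 151*102 = 15402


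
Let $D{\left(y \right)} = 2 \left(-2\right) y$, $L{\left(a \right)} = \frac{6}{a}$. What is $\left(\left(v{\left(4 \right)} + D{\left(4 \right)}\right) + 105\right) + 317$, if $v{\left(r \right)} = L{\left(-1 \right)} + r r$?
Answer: $416$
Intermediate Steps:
$v{\left(r \right)} = -6 + r^{2}$ ($v{\left(r \right)} = \frac{6}{-1} + r r = 6 \left(-1\right) + r^{2} = -6 + r^{2}$)
$D{\left(y \right)} = - 4 y$
$\left(\left(v{\left(4 \right)} + D{\left(4 \right)}\right) + 105\right) + 317 = \left(\left(\left(-6 + 4^{2}\right) - 16\right) + 105\right) + 317 = \left(\left(\left(-6 + 16\right) - 16\right) + 105\right) + 317 = \left(\left(10 - 16\right) + 105\right) + 317 = \left(-6 + 105\right) + 317 = 99 + 317 = 416$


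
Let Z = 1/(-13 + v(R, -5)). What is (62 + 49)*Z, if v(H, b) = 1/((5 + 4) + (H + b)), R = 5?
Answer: -999/116 ≈ -8.6121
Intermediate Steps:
v(H, b) = 1/(9 + H + b) (v(H, b) = 1/(9 + (H + b)) = 1/(9 + H + b))
Z = -9/116 (Z = 1/(-13 + 1/(9 + 5 - 5)) = 1/(-13 + 1/9) = 1/(-116/9) = -9/116 ≈ -0.077586)
(62 + 49)*Z = (62 + 49)*(-9/116) = 111*(-9/116) = -999/116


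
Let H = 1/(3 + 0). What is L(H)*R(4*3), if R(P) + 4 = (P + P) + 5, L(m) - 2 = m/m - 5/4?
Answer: 175/4 ≈ 43.750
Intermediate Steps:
H = 1/3 ≈ 0.33333
L(m) = 7/4 (L(m) = 2 + (m/m - 5/4) = 2 + (1 - 5*1/4) = 2 + (1 - 5/4) = 2 - 1/4 = 7/4)
R(P) = 1 + 2*P (R(P) = -4 + ((P + P) + 5) = -4 + (2*P + 5) = -4 + (5 + 2*P) = 1 + 2*P)
L(H)*R(4*3) = 7*(1 + 2*(4*3))/4 = 7*(1 + 2*12)/4 = 7*(1 + 24)/4 = (7/4)*25 = 175/4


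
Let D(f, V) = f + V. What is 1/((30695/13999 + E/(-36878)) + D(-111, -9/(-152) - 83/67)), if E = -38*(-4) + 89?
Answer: -2628771081224/289147663277665 ≈ -0.0090915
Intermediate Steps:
E = 241 (E = 152 + 89 = 241)
D(f, V) = V + f
1/((30695/13999 + E/(-36878)) + D(-111, -9/(-152) - 83/67)) = 1/((30695/13999 + 241/(-36878)) + ((-9/(-152) - 83/67) - 111)) = 1/((30695*(1/13999) + 241*(-1/36878)) + ((-9*(-1/152) - 83*1/67) - 111)) = 1/((30695/13999 - 241/36878) + ((9/152 - 83/67) - 111)) = 1/(1128596451/516255122 + (-12013/10184 - 111)) = 1/(1128596451/516255122 - 1142437/10184) = 1/(-289147663277665/2628771081224) = -2628771081224/289147663277665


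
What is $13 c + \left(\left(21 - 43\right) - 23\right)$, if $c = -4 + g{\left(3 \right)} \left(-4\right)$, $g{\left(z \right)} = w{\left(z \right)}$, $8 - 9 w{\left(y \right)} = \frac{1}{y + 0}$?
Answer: $- \frac{3815}{27} \approx -141.3$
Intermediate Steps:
$w{\left(y \right)} = \frac{8}{9} - \frac{1}{9 y}$ ($w{\left(y \right)} = \frac{8}{9} - \frac{1}{9 \left(y + 0\right)} = \frac{8}{9} - \frac{1}{9 y}$)
$g{\left(z \right)} = \frac{-1 + 8 z}{9 z}$
$c = - \frac{200}{27}$ ($c = -4 + \frac{-1 + 8 \cdot 3}{9 \cdot 3} \left(-4\right) = -4 + \frac{1}{9} \cdot \frac{1}{3} \left(-1 + 24\right) \left(-4\right) = -4 + \frac{1}{9} \cdot \frac{1}{3} \cdot 23 \left(-4\right) = -4 + \frac{23}{27} \left(-4\right) = -4 - \frac{92}{27} = - \frac{200}{27} \approx -7.4074$)
$13 c + \left(\left(21 - 43\right) - 23\right) = 13 \left(- \frac{200}{27}\right) + \left(\left(21 - 43\right) - 23\right) = - \frac{2600}{27} - 45 = - \frac{3815}{27}$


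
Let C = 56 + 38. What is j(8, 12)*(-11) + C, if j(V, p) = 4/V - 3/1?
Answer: 243/2 ≈ 121.50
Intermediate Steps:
j(V, p) = -3 + 4/V (j(V, p) = 4/V - 3*1 = 4/V - 3 = -3 + 4/V)
C = 94
j(8, 12)*(-11) + C = (-3 + 4/8)*(-11) + 94 = (-3 + 4*(⅛))*(-11) + 94 = (-3 + ½)*(-11) + 94 = -5/2*(-11) + 94 = 55/2 + 94 = 243/2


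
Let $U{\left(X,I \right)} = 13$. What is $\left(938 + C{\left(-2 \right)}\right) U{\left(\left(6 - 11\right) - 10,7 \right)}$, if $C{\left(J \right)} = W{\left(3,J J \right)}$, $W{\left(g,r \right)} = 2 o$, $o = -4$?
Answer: $12090$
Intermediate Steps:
$W{\left(g,r \right)} = -8$ ($W{\left(g,r \right)} = 2 \left(-4\right) = -8$)
$C{\left(J \right)} = -8$
$\left(938 + C{\left(-2 \right)}\right) U{\left(\left(6 - 11\right) - 10,7 \right)} = \left(938 - 8\right) 13 = 930 \cdot 13 = 12090$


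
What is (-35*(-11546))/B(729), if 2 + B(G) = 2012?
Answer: 40411/201 ≈ 201.05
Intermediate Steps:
B(G) = 2010 (B(G) = -2 + 2012 = 2010)
(-35*(-11546))/B(729) = -35*(-11546)/2010 = 404110*(1/2010) = 40411/201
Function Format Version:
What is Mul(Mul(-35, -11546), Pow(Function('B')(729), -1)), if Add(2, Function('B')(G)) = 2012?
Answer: Rational(40411, 201) ≈ 201.05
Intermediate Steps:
Function('B')(G) = 2010 (Function('B')(G) = Add(-2, 2012) = 2010)
Mul(Mul(-35, -11546), Pow(Function('B')(729), -1)) = Mul(Mul(-35, -11546), Pow(2010, -1)) = Mul(404110, Rational(1, 2010)) = Rational(40411, 201)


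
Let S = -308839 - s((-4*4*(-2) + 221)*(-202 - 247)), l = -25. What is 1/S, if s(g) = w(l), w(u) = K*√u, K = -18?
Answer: -308839/95381536021 - 90*I/95381536021 ≈ -3.2379e-6 - 9.4358e-10*I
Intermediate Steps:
w(u) = -18*√u
s(g) = -90*I
S = -308839 + 90*I (S = -308839 - (-90)*I = -308839 + 90*I ≈ -3.0884e+5 + 90.0*I)
1/S = 1/(-308839 + 90*I) = (-308839 - 90*I)/95381536021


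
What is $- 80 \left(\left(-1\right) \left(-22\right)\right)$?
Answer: $-1760$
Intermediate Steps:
$- 80 \left(\left(-1\right) \left(-22\right)\right) = \left(-80\right) 22 = -1760$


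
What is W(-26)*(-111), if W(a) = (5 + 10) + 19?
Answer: -3774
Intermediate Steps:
W(a) = 34 (W(a) = 15 + 19 = 34)
W(-26)*(-111) = 34*(-111) = -3774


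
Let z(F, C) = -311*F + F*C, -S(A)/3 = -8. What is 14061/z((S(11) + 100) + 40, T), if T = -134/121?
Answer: -1701381/6193460 ≈ -0.27471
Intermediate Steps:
T = -134/121 (T = -134*1/121 = -134/121 ≈ -1.1074)
S(A) = 24 (S(A) = -3*(-8) = 24)
z(F, C) = -311*F + C*F
14061/z((S(11) + 100) + 40, T) = 14061/((((24 + 100) + 40)*(-311 - 134/121))) = 14061/(((124 + 40)*(-37765/121))) = 14061/((164*(-37765/121))) = 14061/(-6193460/121) = 14061*(-121/6193460) = -1701381/6193460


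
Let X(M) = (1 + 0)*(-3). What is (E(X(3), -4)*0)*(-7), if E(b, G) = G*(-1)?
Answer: 0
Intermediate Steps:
X(M) = -3 (X(M) = 1*(-3) = -3)
E(b, G) = -G
(E(X(3), -4)*0)*(-7) = (-1*(-4)*0)*(-7) = (4*0)*(-7) = 0*(-7) = 0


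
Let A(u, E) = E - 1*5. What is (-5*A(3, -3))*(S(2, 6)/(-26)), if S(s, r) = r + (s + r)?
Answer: -280/13 ≈ -21.538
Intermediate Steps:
S(s, r) = s + 2*r (S(s, r) = r + (r + s) = s + 2*r)
A(u, E) = -5 + E (A(u, E) = E - 5 = -5 + E)
(-5*A(3, -3))*(S(2, 6)/(-26)) = (-5*(-5 - 3))*((2 + 2*6)/(-26)) = (-5*(-8))*((2 + 12)*(-1/26)) = 40*(14*(-1/26)) = 40*(-7/13) = -280/13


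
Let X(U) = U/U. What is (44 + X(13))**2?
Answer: 2025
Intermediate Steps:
X(U) = 1
(44 + X(13))**2 = (44 + 1)**2 = 45**2 = 2025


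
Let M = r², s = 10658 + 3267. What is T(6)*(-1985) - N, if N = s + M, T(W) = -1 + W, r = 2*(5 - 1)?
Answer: -23914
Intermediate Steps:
s = 13925
r = 8 (r = 2*4 = 8)
M = 64 (M = 8² = 64)
N = 13989 (N = 13925 + 64 = 13989)
T(6)*(-1985) - N = (-1 + 6)*(-1985) - 1*13989 = 5*(-1985) - 13989 = -9925 - 13989 = -23914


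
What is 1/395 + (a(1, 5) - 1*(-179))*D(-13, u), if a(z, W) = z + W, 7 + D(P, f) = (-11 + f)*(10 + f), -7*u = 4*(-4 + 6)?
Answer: -410169926/19355 ≈ -21192.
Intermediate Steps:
u = -8/7 (u = -4*(-4 + 6)/7 = -4*2/7 = -1/7*8 = -8/7 ≈ -1.1429)
D(P, f) = -7 + (-11 + f)*(10 + f)
a(z, W) = W + z
1/395 + (a(1, 5) - 1*(-179))*D(-13, u) = 1/395 + ((5 + 1) - 1*(-179))*(-117 + (-8/7)**2 - 1*(-8/7)) = 1/395 + (6 + 179)*(-117 + 64/49 + 8/7) = 1/395 + 185*(-5613/49) = 1/395 - 1038405/49 = -410169926/19355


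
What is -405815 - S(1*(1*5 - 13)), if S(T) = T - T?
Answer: -405815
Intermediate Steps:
S(T) = 0
-405815 - S(1*(1*5 - 13)) = -405815 - 1*0 = -405815 + 0 = -405815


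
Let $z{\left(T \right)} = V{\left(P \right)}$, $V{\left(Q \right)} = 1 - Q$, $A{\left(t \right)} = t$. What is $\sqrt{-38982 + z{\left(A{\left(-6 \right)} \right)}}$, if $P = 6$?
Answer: $i \sqrt{38987} \approx 197.45 i$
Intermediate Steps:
$z{\left(T \right)} = -5$ ($z{\left(T \right)} = 1 - 6 = -5$)
$\sqrt{-38982 + z{\left(A{\left(-6 \right)} \right)}} = \sqrt{-38982 - 5} = \sqrt{-38987} = i \sqrt{38987}$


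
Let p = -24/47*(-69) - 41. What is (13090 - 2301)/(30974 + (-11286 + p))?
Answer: 507083/925065 ≈ 0.54816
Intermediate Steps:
p = -271/47 (p = -24*1/47*(-69) - 41 = -24/47*(-69) - 41 = 1656/47 - 41 = -271/47 ≈ -5.7660)
(13090 - 2301)/(30974 + (-11286 + p)) = (13090 - 2301)/(30974 + (-11286 - 271/47)) = 10789/(30974 - 530713/47) = 10789/(925065/47) = 10789*(47/925065) = 507083/925065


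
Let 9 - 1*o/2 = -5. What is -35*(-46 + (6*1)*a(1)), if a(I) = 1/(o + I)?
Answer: 46480/29 ≈ 1602.8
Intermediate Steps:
o = 28 (o = 18 - 2*(-5) = 18 + 10 = 28)
a(I) = 1/(28 + I)
-35*(-46 + (6*1)*a(1)) = -35*(-46 + (6*1)/(28 + 1)) = -35*(-46 + 6/29) = -35*(-1328/29) = 46480/29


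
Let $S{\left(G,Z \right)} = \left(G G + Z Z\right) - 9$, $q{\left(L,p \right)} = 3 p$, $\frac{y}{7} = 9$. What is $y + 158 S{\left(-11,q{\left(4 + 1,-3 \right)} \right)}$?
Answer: $30557$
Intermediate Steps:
$y = 63$ ($y = 7 \cdot 9 = 63$)
$S{\left(G,Z \right)} = -9 + G^{2} + Z^{2}$ ($S{\left(G,Z \right)} = \left(G^{2} + Z^{2}\right) - 9 = -9 + G^{2} + Z^{2}$)
$y + 158 S{\left(-11,q{\left(4 + 1,-3 \right)} \right)} = 63 + 158 \left(-9 + \left(-11\right)^{2} + \left(3 \left(-3\right)\right)^{2}\right) = 63 + 158 \left(-9 + 121 + \left(-9\right)^{2}\right) = 63 + 158 \left(-9 + 121 + 81\right) = 63 + 158 \cdot 193 = 63 + 30494 = 30557$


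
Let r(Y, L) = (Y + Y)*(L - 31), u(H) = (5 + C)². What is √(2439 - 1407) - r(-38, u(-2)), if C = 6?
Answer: 6840 + 2*√258 ≈ 6872.1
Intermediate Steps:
u(H) = 121 (u(H) = (5 + 6)² = 11² = 121)
r(Y, L) = 2*Y*(-31 + L) (r(Y, L) = (2*Y)*(-31 + L) = 2*Y*(-31 + L))
√(2439 - 1407) - r(-38, u(-2)) = √(2439 - 1407) - 2*(-38)*(-31 + 121) = √1032 - 2*(-38)*90 = 2*√258 - 1*(-6840) = 2*√258 + 6840 = 6840 + 2*√258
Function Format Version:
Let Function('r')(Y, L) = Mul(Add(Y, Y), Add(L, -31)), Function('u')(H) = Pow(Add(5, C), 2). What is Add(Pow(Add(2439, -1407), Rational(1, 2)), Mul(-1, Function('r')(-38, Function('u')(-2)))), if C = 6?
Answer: Add(6840, Mul(2, Pow(258, Rational(1, 2)))) ≈ 6872.1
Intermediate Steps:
Function('u')(H) = 121 (Function('u')(H) = Pow(Add(5, 6), 2) = Pow(11, 2) = 121)
Function('r')(Y, L) = Mul(2, Y, Add(-31, L)) (Function('r')(Y, L) = Mul(Mul(2, Y), Add(-31, L)) = Mul(2, Y, Add(-31, L)))
Add(Pow(Add(2439, -1407), Rational(1, 2)), Mul(-1, Function('r')(-38, Function('u')(-2)))) = Add(Pow(Add(2439, -1407), Rational(1, 2)), Mul(-1, Mul(2, -38, Add(-31, 121)))) = Add(Pow(1032, Rational(1, 2)), Mul(-1, Mul(2, -38, 90))) = Add(Mul(2, Pow(258, Rational(1, 2))), Mul(-1, -6840)) = Add(Mul(2, Pow(258, Rational(1, 2))), 6840) = Add(6840, Mul(2, Pow(258, Rational(1, 2))))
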